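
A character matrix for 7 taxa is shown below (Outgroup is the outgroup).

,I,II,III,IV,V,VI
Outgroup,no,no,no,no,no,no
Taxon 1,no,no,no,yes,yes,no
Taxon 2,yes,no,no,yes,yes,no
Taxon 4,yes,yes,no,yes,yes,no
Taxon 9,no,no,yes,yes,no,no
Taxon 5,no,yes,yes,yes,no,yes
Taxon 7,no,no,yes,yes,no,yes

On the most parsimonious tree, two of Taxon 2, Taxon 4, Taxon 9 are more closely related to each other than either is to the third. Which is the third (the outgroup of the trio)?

The outgroup has state 'no' for every character, so 'yes' is the derived state throughout.
I: derived state 'yes' in Taxon 2 and Taxon 4 only — synapomorphy for {Taxon 2, Taxon 4}.
II (state 'yes') occurs in Taxon 4 and Taxon 5 but conflicts with the nesting implied by the other characters — most parsimoniously interpreted as homoplasy.
III: derived state 'yes' in Taxon 5, Taxon 7, and Taxon 9 only — synapomorphy for {Taxon 5, Taxon 7, Taxon 9}.
IV (derived state 'yes') is shared by all ingroup taxa — unites the whole ingroup.
V (derived state 'yes') is shared by Taxon 1, Taxon 2, and Taxon 4 — a synapomorphy uniting that clade.
VI: derived state 'yes' in Taxon 5 and Taxon 7 only — synapomorphy for {Taxon 5, Taxon 7}.
Most parsimonious ingroup topology: ((Taxon 1,(Taxon 2,Taxon 4)),(Taxon 9,(Taxon 5,Taxon 7))).
Taxon 4 and Taxon 2 share a more recent common ancestor with each other than either does with Taxon 9, so Taxon 9 is the least closely related of the three.

Taxon 9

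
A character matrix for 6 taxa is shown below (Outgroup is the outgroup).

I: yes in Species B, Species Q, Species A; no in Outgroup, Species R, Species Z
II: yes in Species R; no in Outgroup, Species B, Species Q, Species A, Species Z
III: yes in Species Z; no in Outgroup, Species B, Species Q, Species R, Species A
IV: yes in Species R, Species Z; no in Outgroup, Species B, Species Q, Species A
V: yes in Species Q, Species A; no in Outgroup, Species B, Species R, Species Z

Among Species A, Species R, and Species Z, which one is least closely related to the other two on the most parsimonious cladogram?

The outgroup has state 'no' for every character, so 'yes' is the derived state throughout.
I (derived state 'yes') is shared by Species A, Species B, and Species Q — a synapomorphy uniting that clade.
II: derived state 'yes' in Species R only — an autapomorphy, so it tells us nothing about relationships among taxa.
III: derived state 'yes' in Species Z only — an autapomorphy, so it tells us nothing about relationships among taxa.
Only Species R and Species Z show the derived state 'yes' for IV, supporting them as a clade.
V (derived state 'yes') is shared by Species A and Species Q — a synapomorphy uniting that clade.
Most parsimonious ingroup topology: ((Species B,(Species Q,Species A)),(Species R,Species Z)).
Species R and Species Z share a more recent common ancestor with each other than either does with Species A, so Species A is the least closely related of the three.

Species A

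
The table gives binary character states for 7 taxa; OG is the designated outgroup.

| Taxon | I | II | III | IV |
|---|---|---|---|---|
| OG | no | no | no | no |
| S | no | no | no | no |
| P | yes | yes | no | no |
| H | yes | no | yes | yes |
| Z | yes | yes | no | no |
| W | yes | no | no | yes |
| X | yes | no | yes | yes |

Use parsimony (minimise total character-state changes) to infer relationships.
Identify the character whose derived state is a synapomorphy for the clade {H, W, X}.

IV

The outgroup has state 'no' for every character, so 'yes' is the derived state throughout.
I: derived state 'yes' in H, P, W, X, and Z only — synapomorphy for {H, P, W, X, Z}.
Only P and Z show the derived state 'yes' for II, supporting them as a clade.
III (derived state 'yes') is shared by H and X — a synapomorphy uniting that clade.
IV (derived state 'yes') is shared by H, W, and X — a synapomorphy uniting that clade.
Most parsimonious ingroup topology: (S,((P,Z),((H,X),W))).
The clade {H, W, X} is supported by IV: its derived state 'yes' occurs in exactly those taxa and in no other taxon (including the outgroup).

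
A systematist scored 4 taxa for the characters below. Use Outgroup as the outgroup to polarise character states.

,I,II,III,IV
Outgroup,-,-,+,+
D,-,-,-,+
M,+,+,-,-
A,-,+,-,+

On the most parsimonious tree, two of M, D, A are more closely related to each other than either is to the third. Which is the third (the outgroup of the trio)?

Character polarity is set by the outgroup: the derived state is whichever differs from the outgroup's state, so for III, IV the derived state is '-', and for the remaining characters it is '+'.
I: derived state '+' in M only — an autapomorphy, so it tells us nothing about relationships among taxa.
Only A and M show the derived state '+' for II, supporting them as a clade.
III (derived state '-') is shared by all ingroup taxa — unites the whole ingroup.
IV: derived state '-' in M only — an autapomorphy, so it tells us nothing about relationships among taxa.
Most parsimonious ingroup topology: (D,(M,A)).
A and M share a more recent common ancestor with each other than either does with D, so D is the least closely related of the three.

D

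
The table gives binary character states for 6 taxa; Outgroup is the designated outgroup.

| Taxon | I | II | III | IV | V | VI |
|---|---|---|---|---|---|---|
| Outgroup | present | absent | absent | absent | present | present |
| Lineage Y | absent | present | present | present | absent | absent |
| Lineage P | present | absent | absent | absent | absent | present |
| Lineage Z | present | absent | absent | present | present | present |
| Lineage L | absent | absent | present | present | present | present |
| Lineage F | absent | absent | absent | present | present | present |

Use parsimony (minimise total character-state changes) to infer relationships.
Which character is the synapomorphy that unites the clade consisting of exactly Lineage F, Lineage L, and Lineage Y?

Character polarity is set by the outgroup: the derived state is whichever differs from the outgroup's state, so for I, V, VI the derived state is 'absent', and for the remaining characters it is 'present'.
I (derived state 'absent') is shared by Lineage F, Lineage L, and Lineage Y — a synapomorphy uniting that clade.
II: derived state 'present' in Lineage Y only — an autapomorphy, so it tells us nothing about relationships among taxa.
III: derived state 'present' in Lineage L and Lineage Y only — synapomorphy for {Lineage L, Lineage Y}.
IV: derived state 'present' in Lineage F, Lineage L, Lineage Y, and Lineage Z only — synapomorphy for {Lineage F, Lineage L, Lineage Y, Lineage Z}.
V (state 'absent') occurs in Lineage P and Lineage Y but conflicts with the nesting implied by the other characters — most parsimoniously interpreted as homoplasy.
VI: derived state 'absent' in Lineage Y only — an autapomorphy, so it tells us nothing about relationships among taxa.
Most parsimonious ingroup topology: ((((Lineage Y,Lineage L),Lineage F),Lineage Z),Lineage P).
The clade {Lineage F, Lineage L, Lineage Y} is supported by I: its derived state 'absent' occurs in exactly those taxa and in no other taxon (including the outgroup).

I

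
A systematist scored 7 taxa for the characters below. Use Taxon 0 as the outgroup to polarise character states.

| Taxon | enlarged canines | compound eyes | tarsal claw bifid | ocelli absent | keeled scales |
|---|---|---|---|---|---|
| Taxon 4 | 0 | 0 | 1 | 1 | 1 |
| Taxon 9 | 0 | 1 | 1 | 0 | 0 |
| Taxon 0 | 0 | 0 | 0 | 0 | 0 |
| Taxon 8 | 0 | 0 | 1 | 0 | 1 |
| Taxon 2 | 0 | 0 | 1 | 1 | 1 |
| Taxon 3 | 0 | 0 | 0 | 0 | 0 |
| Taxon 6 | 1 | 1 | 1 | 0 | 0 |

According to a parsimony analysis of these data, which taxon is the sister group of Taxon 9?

Taxon 6

The outgroup has state '0' for every character, so '1' is the derived state throughout.
enlarged canines (derived state '1') is unique to Taxon 6 (autapomorphy; uninformative for grouping).
compound eyes (derived state '1') is shared by Taxon 6 and Taxon 9 — a synapomorphy uniting that clade.
tarsal claw bifid: derived state '1' in Taxon 2, Taxon 4, Taxon 6, Taxon 8, and Taxon 9 only — synapomorphy for {Taxon 2, Taxon 4, Taxon 6, Taxon 8, Taxon 9}.
ocelli absent (derived state '1') is shared by Taxon 2 and Taxon 4 — a synapomorphy uniting that clade.
Only Taxon 2, Taxon 4, and Taxon 8 show the derived state '1' for keeled scales, supporting them as a clade.
Most parsimonious ingroup topology: (Taxon 3,(((Taxon 4,Taxon 2),Taxon 8),(Taxon 6,Taxon 9))).
Taxon 9 and Taxon 6 form a cherry on this tree, so they are sister taxa.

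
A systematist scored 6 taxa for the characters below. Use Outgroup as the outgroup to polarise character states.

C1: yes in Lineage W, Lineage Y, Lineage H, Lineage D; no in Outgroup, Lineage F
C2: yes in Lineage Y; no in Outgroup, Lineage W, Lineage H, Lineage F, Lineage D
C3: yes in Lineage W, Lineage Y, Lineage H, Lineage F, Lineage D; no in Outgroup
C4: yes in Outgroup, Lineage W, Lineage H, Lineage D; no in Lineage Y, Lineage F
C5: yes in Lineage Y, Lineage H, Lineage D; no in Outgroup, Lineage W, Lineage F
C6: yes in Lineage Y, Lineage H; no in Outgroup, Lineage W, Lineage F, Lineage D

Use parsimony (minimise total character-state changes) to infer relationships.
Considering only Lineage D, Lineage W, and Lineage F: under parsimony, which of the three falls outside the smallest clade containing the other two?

Lineage F

Character polarity is set by the outgroup: the derived state is whichever differs from the outgroup's state, so for C4 the derived state is 'no', and for the remaining characters it is 'yes'.
C1 (derived state 'yes') is shared by Lineage D, Lineage H, Lineage W, and Lineage Y — a synapomorphy uniting that clade.
C2: derived state 'yes' in Lineage Y only — an autapomorphy, so it tells us nothing about relationships among taxa.
All ingroup taxa share the derived state 'yes' for C3; it defines the ingroup but does not resolve relationships within it.
C4 (state 'no') occurs in Lineage F and Lineage Y but conflicts with the nesting implied by the other characters — most parsimoniously interpreted as homoplasy.
Only Lineage D, Lineage H, and Lineage Y show the derived state 'yes' for C5, supporting them as a clade.
C6 (derived state 'yes') is shared by Lineage H and Lineage Y — a synapomorphy uniting that clade.
Most parsimonious ingroup topology: ((Lineage W,((Lineage Y,Lineage H),Lineage D)),Lineage F).
Lineage D and Lineage W share a more recent common ancestor with each other than either does with Lineage F, so Lineage F is the least closely related of the three.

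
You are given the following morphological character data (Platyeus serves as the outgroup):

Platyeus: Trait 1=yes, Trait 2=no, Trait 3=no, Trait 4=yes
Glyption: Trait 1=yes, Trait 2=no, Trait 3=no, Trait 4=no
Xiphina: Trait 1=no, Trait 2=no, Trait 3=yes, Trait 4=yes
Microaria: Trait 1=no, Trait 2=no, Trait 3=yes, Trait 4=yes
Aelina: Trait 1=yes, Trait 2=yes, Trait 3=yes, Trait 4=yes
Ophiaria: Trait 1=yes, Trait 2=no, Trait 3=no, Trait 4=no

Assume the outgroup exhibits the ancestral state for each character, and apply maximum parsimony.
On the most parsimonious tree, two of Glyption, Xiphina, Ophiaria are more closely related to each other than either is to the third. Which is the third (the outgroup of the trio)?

Xiphina

Character polarity is set by the outgroup: the derived state is whichever differs from the outgroup's state, so for Trait 1, Trait 4 the derived state is 'no', and for the remaining characters it is 'yes'.
Trait 1 (derived state 'no') is shared by Microaria and Xiphina — a synapomorphy uniting that clade.
Trait 2 (derived state 'yes') is unique to Aelina (autapomorphy; uninformative for grouping).
Trait 3: derived state 'yes' in Aelina, Microaria, and Xiphina only — synapomorphy for {Aelina, Microaria, Xiphina}.
Trait 4 (derived state 'no') is shared by Glyption and Ophiaria — a synapomorphy uniting that clade.
Most parsimonious ingroup topology: ((Glyption,Ophiaria),((Xiphina,Microaria),Aelina)).
Ophiaria and Glyption share a more recent common ancestor with each other than either does with Xiphina, so Xiphina is the least closely related of the three.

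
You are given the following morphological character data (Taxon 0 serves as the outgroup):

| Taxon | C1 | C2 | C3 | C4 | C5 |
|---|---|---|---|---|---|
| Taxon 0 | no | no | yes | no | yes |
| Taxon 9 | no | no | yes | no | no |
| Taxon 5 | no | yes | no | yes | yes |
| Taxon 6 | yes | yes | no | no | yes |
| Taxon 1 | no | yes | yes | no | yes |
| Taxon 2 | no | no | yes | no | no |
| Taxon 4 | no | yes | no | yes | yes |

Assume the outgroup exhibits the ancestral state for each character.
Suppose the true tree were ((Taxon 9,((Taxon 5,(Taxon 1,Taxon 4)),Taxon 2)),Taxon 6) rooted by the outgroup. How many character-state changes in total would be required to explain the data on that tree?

10

Map each character onto ((Taxon 9,((Taxon 5,(Taxon 1,Taxon 4)),Taxon 2)),Taxon 6) (rooted by Taxon 0) and count the minimum state changes it requires (Fitch parsimony):
C1: 1; C2: 2; C3: 3; C4: 2; C5: 2.
Total tree length = 10.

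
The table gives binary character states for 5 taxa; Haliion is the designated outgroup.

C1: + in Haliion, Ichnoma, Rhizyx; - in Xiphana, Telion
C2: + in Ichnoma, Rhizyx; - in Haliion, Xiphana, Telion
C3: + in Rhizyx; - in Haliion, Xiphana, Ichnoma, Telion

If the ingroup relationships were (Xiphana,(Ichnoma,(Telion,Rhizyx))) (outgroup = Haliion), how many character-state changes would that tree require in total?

5

Map each character onto (Xiphana,(Ichnoma,(Telion,Rhizyx))) (rooted by Haliion) and count the minimum state changes it requires (Fitch parsimony):
C1: 2; C2: 2; C3: 1.
Total tree length = 5.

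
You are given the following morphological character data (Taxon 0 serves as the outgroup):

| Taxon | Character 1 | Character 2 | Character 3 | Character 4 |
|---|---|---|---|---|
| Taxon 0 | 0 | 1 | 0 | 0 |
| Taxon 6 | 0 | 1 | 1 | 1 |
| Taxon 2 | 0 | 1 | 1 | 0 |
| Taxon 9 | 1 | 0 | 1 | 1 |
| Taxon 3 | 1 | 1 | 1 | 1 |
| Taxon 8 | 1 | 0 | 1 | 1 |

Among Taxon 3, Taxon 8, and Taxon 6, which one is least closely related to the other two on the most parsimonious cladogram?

Character polarity is set by the outgroup: the derived state is whichever differs from the outgroup's state, so for Character 2 the derived state is '0', and for the remaining characters it is '1'.
Character 1 (derived state '1') is shared by Taxon 3, Taxon 8, and Taxon 9 — a synapomorphy uniting that clade.
Character 2: derived state '0' in Taxon 8 and Taxon 9 only — synapomorphy for {Taxon 8, Taxon 9}.
All ingroup taxa share the derived state '1' for Character 3; it defines the ingroup but does not resolve relationships within it.
Character 4: derived state '1' in Taxon 3, Taxon 6, Taxon 8, and Taxon 9 only — synapomorphy for {Taxon 3, Taxon 6, Taxon 8, Taxon 9}.
Most parsimonious ingroup topology: ((Taxon 6,((Taxon 9,Taxon 8),Taxon 3)),Taxon 2).
Taxon 3 and Taxon 8 share a more recent common ancestor with each other than either does with Taxon 6, so Taxon 6 is the least closely related of the three.

Taxon 6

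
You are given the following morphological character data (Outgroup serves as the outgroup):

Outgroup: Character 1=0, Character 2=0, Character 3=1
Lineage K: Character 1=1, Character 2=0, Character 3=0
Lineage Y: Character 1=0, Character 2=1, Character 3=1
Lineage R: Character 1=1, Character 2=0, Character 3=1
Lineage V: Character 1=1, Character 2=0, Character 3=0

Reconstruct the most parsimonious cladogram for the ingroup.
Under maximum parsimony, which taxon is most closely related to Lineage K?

Lineage V

Character polarity is set by the outgroup: the derived state is whichever differs from the outgroup's state, so for Character 3 the derived state is '0', and for the remaining characters it is '1'.
Character 1: derived state '1' in Lineage K, Lineage R, and Lineage V only — synapomorphy for {Lineage K, Lineage R, Lineage V}.
Character 2 (derived state '1') is unique to Lineage Y (autapomorphy; uninformative for grouping).
Character 3: derived state '0' in Lineage K and Lineage V only — synapomorphy for {Lineage K, Lineage V}.
Most parsimonious ingroup topology: (((Lineage K,Lineage V),Lineage R),Lineage Y).
Lineage K and Lineage V form a cherry on this tree, so they are sister taxa.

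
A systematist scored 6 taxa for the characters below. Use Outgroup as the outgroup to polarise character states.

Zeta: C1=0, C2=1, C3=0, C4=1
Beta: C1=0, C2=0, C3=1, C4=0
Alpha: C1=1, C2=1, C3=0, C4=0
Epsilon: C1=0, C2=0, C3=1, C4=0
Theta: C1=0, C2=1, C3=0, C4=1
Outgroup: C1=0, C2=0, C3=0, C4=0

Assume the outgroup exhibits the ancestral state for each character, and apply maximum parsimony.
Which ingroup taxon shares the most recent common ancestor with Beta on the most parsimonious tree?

The outgroup has state '0' for every character, so '1' is the derived state throughout.
C1 (derived state '1') is unique to Alpha (autapomorphy; uninformative for grouping).
C2 (derived state '1') is shared by Alpha, Theta, and Zeta — a synapomorphy uniting that clade.
Only Beta and Epsilon show the derived state '1' for C3, supporting them as a clade.
C4: derived state '1' in Theta and Zeta only — synapomorphy for {Theta, Zeta}.
Most parsimonious ingroup topology: ((Epsilon,Beta),((Zeta,Theta),Alpha)).
Beta and Epsilon form a cherry on this tree, so they are sister taxa.

Epsilon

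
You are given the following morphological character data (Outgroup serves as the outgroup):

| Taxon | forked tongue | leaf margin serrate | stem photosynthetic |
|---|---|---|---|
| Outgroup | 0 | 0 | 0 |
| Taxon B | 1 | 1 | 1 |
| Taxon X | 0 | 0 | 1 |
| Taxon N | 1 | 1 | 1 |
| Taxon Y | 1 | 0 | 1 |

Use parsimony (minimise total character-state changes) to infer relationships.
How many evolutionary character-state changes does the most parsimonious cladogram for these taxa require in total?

The outgroup has state '0' for every character, so '1' is the derived state throughout.
forked tongue (derived state '1') is shared by Taxon B, Taxon N, and Taxon Y — a synapomorphy uniting that clade.
leaf margin serrate: derived state '1' in Taxon B and Taxon N only — synapomorphy for {Taxon B, Taxon N}.
All ingroup taxa share the derived state '1' for stem photosynthetic; it defines the ingroup but does not resolve relationships within it.
Most parsimonious ingroup topology: (((Taxon B,Taxon N),Taxon Y),Taxon X).
Changes per character on this tree: forked tongue: 1; leaf margin serrate: 1; stem photosynthetic: 1.
Total = 3.

3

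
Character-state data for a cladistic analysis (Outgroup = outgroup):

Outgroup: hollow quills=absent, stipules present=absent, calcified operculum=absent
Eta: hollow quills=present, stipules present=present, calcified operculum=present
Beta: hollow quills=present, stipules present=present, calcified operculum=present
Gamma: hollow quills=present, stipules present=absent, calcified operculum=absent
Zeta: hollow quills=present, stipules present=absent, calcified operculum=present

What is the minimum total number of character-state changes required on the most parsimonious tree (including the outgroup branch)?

3

The outgroup has state 'absent' for every character, so 'present' is the derived state throughout.
hollow quills (derived state 'present') is shared by all ingroup taxa — unites the whole ingroup.
Only Beta and Eta show the derived state 'present' for stipules present, supporting them as a clade.
Only Beta, Eta, and Zeta show the derived state 'present' for calcified operculum, supporting them as a clade.
Most parsimonious ingroup topology: (((Eta,Beta),Zeta),Gamma).
Changes per character on this tree: hollow quills: 1; stipules present: 1; calcified operculum: 1.
Total = 3.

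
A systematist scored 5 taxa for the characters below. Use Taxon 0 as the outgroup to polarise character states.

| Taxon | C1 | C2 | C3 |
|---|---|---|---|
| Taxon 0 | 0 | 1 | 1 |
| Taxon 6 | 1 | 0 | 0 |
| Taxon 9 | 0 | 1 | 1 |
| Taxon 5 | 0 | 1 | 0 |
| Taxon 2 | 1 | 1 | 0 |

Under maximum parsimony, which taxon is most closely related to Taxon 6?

Character polarity is set by the outgroup: the derived state is whichever differs from the outgroup's state, so for C2, C3 the derived state is '0', and for the remaining characters it is '1'.
Only Taxon 2 and Taxon 6 show the derived state '1' for C1, supporting them as a clade.
C2: derived state '0' in Taxon 6 only — an autapomorphy, so it tells us nothing about relationships among taxa.
C3 (derived state '0') is shared by Taxon 2, Taxon 5, and Taxon 6 — a synapomorphy uniting that clade.
Most parsimonious ingroup topology: (((Taxon 6,Taxon 2),Taxon 5),Taxon 9).
Taxon 6 and Taxon 2 form a cherry on this tree, so they are sister taxa.

Taxon 2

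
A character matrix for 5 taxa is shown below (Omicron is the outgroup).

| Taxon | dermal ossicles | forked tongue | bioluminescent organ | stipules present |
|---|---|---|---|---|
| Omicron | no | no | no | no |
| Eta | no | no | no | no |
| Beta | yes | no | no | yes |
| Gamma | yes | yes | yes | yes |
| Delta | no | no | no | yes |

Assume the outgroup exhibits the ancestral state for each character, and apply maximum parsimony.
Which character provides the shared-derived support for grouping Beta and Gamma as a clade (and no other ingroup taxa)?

The outgroup has state 'no' for every character, so 'yes' is the derived state throughout.
dermal ossicles: derived state 'yes' in Beta and Gamma only — synapomorphy for {Beta, Gamma}.
forked tongue: derived state 'yes' in Gamma only — an autapomorphy, so it tells us nothing about relationships among taxa.
bioluminescent organ (derived state 'yes') is unique to Gamma (autapomorphy; uninformative for grouping).
stipules present: derived state 'yes' in Beta, Delta, and Gamma only — synapomorphy for {Beta, Delta, Gamma}.
Most parsimonious ingroup topology: (Eta,((Beta,Gamma),Delta)).
The clade {Beta, Gamma} is supported by dermal ossicles: its derived state 'yes' occurs in exactly those taxa and in no other taxon (including the outgroup).

dermal ossicles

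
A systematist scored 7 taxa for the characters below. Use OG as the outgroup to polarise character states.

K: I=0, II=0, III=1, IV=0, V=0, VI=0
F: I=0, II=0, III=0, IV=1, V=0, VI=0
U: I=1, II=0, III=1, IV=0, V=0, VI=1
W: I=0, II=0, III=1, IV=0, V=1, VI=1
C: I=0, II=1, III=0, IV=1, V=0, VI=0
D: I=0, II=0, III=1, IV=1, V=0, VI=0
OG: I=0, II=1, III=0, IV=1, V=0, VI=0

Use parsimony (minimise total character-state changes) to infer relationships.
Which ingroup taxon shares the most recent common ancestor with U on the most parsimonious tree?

W

Character polarity is set by the outgroup: the derived state is whichever differs from the outgroup's state, so for II, IV the derived state is '0', and for the remaining characters it is '1'.
I: derived state '1' in U only — an autapomorphy, so it tells us nothing about relationships among taxa.
II: derived state '0' in D, F, K, U, and W only — synapomorphy for {D, F, K, U, W}.
III: derived state '1' in D, K, U, and W only — synapomorphy for {D, K, U, W}.
IV: derived state '0' in K, U, and W only — synapomorphy for {K, U, W}.
V (derived state '1') is unique to W (autapomorphy; uninformative for grouping).
Only U and W show the derived state '1' for VI, supporting them as a clade.
Most parsimonious ingroup topology: (((D,((U,W),K)),F),C).
U and W form a cherry on this tree, so they are sister taxa.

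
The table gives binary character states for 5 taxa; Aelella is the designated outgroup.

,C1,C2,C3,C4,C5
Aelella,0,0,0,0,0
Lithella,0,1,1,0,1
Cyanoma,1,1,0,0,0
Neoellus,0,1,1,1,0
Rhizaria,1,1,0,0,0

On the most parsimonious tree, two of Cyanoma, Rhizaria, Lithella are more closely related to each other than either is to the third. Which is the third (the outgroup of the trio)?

Lithella

The outgroup has state '0' for every character, so '1' is the derived state throughout.
C1 (derived state '1') is shared by Cyanoma and Rhizaria — a synapomorphy uniting that clade.
C2 (derived state '1') is shared by all ingroup taxa — unites the whole ingroup.
C3 (derived state '1') is shared by Lithella and Neoellus — a synapomorphy uniting that clade.
C4 (derived state '1') is unique to Neoellus (autapomorphy; uninformative for grouping).
C5 (derived state '1') is unique to Lithella (autapomorphy; uninformative for grouping).
Most parsimonious ingroup topology: ((Lithella,Neoellus),(Cyanoma,Rhizaria)).
Rhizaria and Cyanoma share a more recent common ancestor with each other than either does with Lithella, so Lithella is the least closely related of the three.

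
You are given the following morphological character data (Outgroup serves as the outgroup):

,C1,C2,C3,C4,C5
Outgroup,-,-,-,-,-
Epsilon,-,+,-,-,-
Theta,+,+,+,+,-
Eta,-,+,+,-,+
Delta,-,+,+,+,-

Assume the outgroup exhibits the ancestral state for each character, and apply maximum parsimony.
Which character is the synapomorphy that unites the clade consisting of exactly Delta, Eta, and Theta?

The outgroup has state '-' for every character, so '+' is the derived state throughout.
C1 (derived state '+') is unique to Theta (autapomorphy; uninformative for grouping).
C2 (derived state '+') is shared by all ingroup taxa — unites the whole ingroup.
C3: derived state '+' in Delta, Eta, and Theta only — synapomorphy for {Delta, Eta, Theta}.
C4 (derived state '+') is shared by Delta and Theta — a synapomorphy uniting that clade.
C5 (derived state '+') is unique to Eta (autapomorphy; uninformative for grouping).
Most parsimonious ingroup topology: (Epsilon,((Theta,Delta),Eta)).
The clade {Delta, Eta, Theta} is supported by C3: its derived state '+' occurs in exactly those taxa and in no other taxon (including the outgroup).

C3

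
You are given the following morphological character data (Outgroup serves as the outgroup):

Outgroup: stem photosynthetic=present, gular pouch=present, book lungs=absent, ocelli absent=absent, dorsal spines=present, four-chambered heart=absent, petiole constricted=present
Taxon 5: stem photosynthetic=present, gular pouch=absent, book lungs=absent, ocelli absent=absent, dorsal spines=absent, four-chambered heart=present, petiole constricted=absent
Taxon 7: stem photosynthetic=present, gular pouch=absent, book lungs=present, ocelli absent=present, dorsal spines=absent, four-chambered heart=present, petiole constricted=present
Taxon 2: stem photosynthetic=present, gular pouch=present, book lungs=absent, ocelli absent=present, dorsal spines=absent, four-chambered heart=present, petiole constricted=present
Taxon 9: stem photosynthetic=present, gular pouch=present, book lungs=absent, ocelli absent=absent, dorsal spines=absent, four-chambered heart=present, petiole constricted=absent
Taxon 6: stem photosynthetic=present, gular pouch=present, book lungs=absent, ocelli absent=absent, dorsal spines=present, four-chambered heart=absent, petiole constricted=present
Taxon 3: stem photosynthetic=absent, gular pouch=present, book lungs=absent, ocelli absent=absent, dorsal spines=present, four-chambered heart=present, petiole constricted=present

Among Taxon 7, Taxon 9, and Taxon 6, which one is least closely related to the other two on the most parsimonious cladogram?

Character polarity is set by the outgroup: the derived state is whichever differs from the outgroup's state, so for stem photosynthetic, gular pouch, dorsal spines, petiole constricted the derived state is 'absent', and for the remaining characters it is 'present'.
stem photosynthetic (derived state 'absent') is unique to Taxon 3 (autapomorphy; uninformative for grouping).
gular pouch (state 'absent') occurs in Taxon 5 and Taxon 7 but conflicts with the nesting implied by the other characters — most parsimoniously interpreted as homoplasy.
book lungs (derived state 'present') is unique to Taxon 7 (autapomorphy; uninformative for grouping).
Only Taxon 2 and Taxon 7 show the derived state 'present' for ocelli absent, supporting them as a clade.
dorsal spines (derived state 'absent') is shared by Taxon 2, Taxon 5, Taxon 7, and Taxon 9 — a synapomorphy uniting that clade.
Only Taxon 2, Taxon 3, Taxon 5, Taxon 7, and Taxon 9 show the derived state 'present' for four-chambered heart, supporting them as a clade.
petiole constricted (derived state 'absent') is shared by Taxon 5 and Taxon 9 — a synapomorphy uniting that clade.
Most parsimonious ingroup topology: ((((Taxon 5,Taxon 9),(Taxon 7,Taxon 2)),Taxon 3),Taxon 6).
Taxon 7 and Taxon 9 share a more recent common ancestor with each other than either does with Taxon 6, so Taxon 6 is the least closely related of the three.

Taxon 6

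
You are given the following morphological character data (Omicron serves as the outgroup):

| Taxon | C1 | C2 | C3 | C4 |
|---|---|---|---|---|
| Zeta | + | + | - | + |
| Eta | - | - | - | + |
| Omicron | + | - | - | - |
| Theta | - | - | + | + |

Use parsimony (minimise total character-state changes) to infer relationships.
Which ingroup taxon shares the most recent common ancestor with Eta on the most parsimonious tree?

Character polarity is set by the outgroup: the derived state is whichever differs from the outgroup's state, so for C1 the derived state is '-', and for the remaining characters it is '+'.
C1 (derived state '-') is shared by Eta and Theta — a synapomorphy uniting that clade.
C2: derived state '+' in Zeta only — an autapomorphy, so it tells us nothing about relationships among taxa.
C3: derived state '+' in Theta only — an autapomorphy, so it tells us nothing about relationships among taxa.
All ingroup taxa share the derived state '+' for C4; it defines the ingroup but does not resolve relationships within it.
Most parsimonious ingroup topology: ((Theta,Eta),Zeta).
Eta and Theta form a cherry on this tree, so they are sister taxa.

Theta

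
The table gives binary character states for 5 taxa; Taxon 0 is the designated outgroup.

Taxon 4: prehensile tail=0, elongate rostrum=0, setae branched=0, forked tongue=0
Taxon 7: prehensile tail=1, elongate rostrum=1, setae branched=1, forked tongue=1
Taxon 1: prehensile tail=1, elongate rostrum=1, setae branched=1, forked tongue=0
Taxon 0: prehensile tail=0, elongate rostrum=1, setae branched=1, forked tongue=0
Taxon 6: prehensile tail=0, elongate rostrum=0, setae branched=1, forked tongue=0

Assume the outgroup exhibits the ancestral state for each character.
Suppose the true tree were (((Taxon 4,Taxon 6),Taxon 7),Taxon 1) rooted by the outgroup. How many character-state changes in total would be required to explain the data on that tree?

5

Map each character onto (((Taxon 4,Taxon 6),Taxon 7),Taxon 1) (rooted by Taxon 0) and count the minimum state changes it requires (Fitch parsimony):
prehensile tail: 2; elongate rostrum: 1; setae branched: 1; forked tongue: 1.
Total tree length = 5.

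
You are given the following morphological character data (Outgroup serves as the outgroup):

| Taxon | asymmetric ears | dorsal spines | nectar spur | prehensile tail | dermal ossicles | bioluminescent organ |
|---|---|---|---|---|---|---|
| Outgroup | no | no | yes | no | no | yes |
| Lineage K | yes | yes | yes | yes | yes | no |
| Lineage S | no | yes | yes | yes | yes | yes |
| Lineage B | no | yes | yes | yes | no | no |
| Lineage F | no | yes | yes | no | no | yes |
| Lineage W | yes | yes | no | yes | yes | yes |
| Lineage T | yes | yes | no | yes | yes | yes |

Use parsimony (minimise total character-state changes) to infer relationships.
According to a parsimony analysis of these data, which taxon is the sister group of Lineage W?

Lineage T

Character polarity is set by the outgroup: the derived state is whichever differs from the outgroup's state, so for nectar spur, bioluminescent organ the derived state is 'no', and for the remaining characters it is 'yes'.
asymmetric ears: derived state 'yes' in Lineage K, Lineage T, and Lineage W only — synapomorphy for {Lineage K, Lineage T, Lineage W}.
dorsal spines (derived state 'yes') is shared by all ingroup taxa — unites the whole ingroup.
Only Lineage T and Lineage W show the derived state 'no' for nectar spur, supporting them as a clade.
prehensile tail: derived state 'yes' in Lineage B, Lineage K, Lineage S, Lineage T, and Lineage W only — synapomorphy for {Lineage B, Lineage K, Lineage S, Lineage T, Lineage W}.
Only Lineage K, Lineage S, Lineage T, and Lineage W show the derived state 'yes' for dermal ossicles, supporting them as a clade.
bioluminescent organ (state 'no') occurs in Lineage B and Lineage K but conflicts with the nesting implied by the other characters — most parsimoniously interpreted as homoplasy.
Most parsimonious ingroup topology: ((((Lineage K,(Lineage W,Lineage T)),Lineage S),Lineage B),Lineage F).
Lineage W and Lineage T form a cherry on this tree, so they are sister taxa.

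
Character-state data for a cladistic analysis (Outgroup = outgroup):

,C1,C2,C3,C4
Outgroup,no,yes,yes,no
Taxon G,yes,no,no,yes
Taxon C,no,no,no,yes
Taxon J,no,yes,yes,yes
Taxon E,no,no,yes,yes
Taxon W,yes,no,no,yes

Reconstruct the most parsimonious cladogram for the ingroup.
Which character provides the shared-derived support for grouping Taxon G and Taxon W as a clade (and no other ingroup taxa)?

Character polarity is set by the outgroup: the derived state is whichever differs from the outgroup's state, so for C2, C3 the derived state is 'no', and for the remaining characters it is 'yes'.
C1: derived state 'yes' in Taxon G and Taxon W only — synapomorphy for {Taxon G, Taxon W}.
Only Taxon C, Taxon E, Taxon G, and Taxon W show the derived state 'no' for C2, supporting them as a clade.
C3 (derived state 'no') is shared by Taxon C, Taxon G, and Taxon W — a synapomorphy uniting that clade.
All ingroup taxa share the derived state 'yes' for C4; it defines the ingroup but does not resolve relationships within it.
Most parsimonious ingroup topology: ((((Taxon G,Taxon W),Taxon C),Taxon E),Taxon J).
The clade {Taxon G, Taxon W} is supported by C1: its derived state 'yes' occurs in exactly those taxa and in no other taxon (including the outgroup).

C1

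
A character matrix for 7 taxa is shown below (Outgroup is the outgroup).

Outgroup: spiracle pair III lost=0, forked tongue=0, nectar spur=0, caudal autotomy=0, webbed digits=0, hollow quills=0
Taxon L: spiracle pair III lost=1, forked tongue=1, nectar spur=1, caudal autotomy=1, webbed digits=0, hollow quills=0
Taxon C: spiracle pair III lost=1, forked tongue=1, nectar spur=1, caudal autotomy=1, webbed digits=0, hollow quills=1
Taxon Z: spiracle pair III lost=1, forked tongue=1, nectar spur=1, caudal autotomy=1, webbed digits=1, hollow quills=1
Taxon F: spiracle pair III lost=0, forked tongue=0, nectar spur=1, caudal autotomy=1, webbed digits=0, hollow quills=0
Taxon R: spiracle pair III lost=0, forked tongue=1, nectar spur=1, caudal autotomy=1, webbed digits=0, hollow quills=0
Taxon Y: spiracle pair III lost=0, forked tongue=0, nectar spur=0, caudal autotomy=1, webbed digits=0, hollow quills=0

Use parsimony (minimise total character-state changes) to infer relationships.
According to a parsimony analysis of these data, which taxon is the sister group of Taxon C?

The outgroup has state '0' for every character, so '1' is the derived state throughout.
Only Taxon C, Taxon L, and Taxon Z show the derived state '1' for spiracle pair III lost, supporting them as a clade.
Only Taxon C, Taxon L, Taxon R, and Taxon Z show the derived state '1' for forked tongue, supporting them as a clade.
Only Taxon C, Taxon F, Taxon L, Taxon R, and Taxon Z show the derived state '1' for nectar spur, supporting them as a clade.
caudal autotomy (derived state '1') is shared by all ingroup taxa — unites the whole ingroup.
webbed digits: derived state '1' in Taxon Z only — an autapomorphy, so it tells us nothing about relationships among taxa.
Only Taxon C and Taxon Z show the derived state '1' for hollow quills, supporting them as a clade.
Most parsimonious ingroup topology: ((((Taxon L,(Taxon C,Taxon Z)),Taxon R),Taxon F),Taxon Y).
Taxon C and Taxon Z form a cherry on this tree, so they are sister taxa.

Taxon Z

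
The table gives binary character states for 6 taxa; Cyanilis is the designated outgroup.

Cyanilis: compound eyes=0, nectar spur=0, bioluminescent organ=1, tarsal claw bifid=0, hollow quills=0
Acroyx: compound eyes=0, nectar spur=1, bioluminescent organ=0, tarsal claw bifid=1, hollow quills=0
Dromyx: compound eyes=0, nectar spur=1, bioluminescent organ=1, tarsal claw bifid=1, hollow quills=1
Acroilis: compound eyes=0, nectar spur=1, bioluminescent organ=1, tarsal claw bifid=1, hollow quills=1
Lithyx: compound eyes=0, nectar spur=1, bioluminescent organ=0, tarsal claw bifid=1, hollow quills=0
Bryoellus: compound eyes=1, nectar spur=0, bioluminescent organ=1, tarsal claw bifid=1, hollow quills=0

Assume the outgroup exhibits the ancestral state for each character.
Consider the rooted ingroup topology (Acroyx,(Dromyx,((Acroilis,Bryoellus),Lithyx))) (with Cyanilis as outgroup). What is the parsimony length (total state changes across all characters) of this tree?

Map each character onto (Acroyx,(Dromyx,((Acroilis,Bryoellus),Lithyx))) (rooted by Cyanilis) and count the minimum state changes it requires (Fitch parsimony):
compound eyes: 1; nectar spur: 2; bioluminescent organ: 2; tarsal claw bifid: 1; hollow quills: 2.
Total tree length = 8.

8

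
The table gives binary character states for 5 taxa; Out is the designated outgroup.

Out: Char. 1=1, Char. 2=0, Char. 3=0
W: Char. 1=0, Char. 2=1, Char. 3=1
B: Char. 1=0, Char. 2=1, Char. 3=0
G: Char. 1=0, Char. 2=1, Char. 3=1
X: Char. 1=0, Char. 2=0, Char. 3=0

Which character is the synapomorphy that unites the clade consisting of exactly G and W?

Character polarity is set by the outgroup: the derived state is whichever differs from the outgroup's state, so for Char. 1 the derived state is '0', and for the remaining characters it is '1'.
All ingroup taxa share the derived state '0' for Char. 1; it defines the ingroup but does not resolve relationships within it.
Char. 2: derived state '1' in B, G, and W only — synapomorphy for {B, G, W}.
Char. 3 (derived state '1') is shared by G and W — a synapomorphy uniting that clade.
Most parsimonious ingroup topology: (((W,G),B),X).
The clade {G, W} is supported by Char. 3: its derived state '1' occurs in exactly those taxa and in no other taxon (including the outgroup).

Char. 3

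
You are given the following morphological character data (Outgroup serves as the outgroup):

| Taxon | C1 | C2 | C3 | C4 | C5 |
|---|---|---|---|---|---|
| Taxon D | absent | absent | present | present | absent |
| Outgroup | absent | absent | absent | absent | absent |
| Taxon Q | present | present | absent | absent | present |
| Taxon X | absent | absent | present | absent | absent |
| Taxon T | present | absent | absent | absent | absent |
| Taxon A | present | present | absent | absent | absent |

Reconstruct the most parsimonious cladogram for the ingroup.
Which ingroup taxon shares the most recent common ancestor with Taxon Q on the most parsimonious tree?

The outgroup has state 'absent' for every character, so 'present' is the derived state throughout.
Only Taxon A, Taxon Q, and Taxon T show the derived state 'present' for C1, supporting them as a clade.
Only Taxon A and Taxon Q show the derived state 'present' for C2, supporting them as a clade.
C3: derived state 'present' in Taxon D and Taxon X only — synapomorphy for {Taxon D, Taxon X}.
C4: derived state 'present' in Taxon D only — an autapomorphy, so it tells us nothing about relationships among taxa.
C5 (derived state 'present') is unique to Taxon Q (autapomorphy; uninformative for grouping).
Most parsimonious ingroup topology: ((Taxon X,Taxon D),((Taxon Q,Taxon A),Taxon T)).
Taxon Q and Taxon A form a cherry on this tree, so they are sister taxa.

Taxon A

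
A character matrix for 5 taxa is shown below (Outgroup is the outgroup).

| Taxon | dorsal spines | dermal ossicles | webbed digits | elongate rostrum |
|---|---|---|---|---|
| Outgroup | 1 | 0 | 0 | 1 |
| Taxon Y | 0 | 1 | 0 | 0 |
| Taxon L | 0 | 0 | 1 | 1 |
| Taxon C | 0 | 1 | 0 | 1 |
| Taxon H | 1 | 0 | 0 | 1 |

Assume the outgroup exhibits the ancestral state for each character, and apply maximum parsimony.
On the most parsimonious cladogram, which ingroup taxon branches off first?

Character polarity is set by the outgroup: the derived state is whichever differs from the outgroup's state, so for dorsal spines, elongate rostrum the derived state is '0', and for the remaining characters it is '1'.
dorsal spines (derived state '0') is shared by Taxon C, Taxon L, and Taxon Y — a synapomorphy uniting that clade.
Only Taxon C and Taxon Y show the derived state '1' for dermal ossicles, supporting them as a clade.
webbed digits: derived state '1' in Taxon L only — an autapomorphy, so it tells us nothing about relationships among taxa.
elongate rostrum: derived state '0' in Taxon Y only — an autapomorphy, so it tells us nothing about relationships among taxa.
Most parsimonious ingroup topology: (((Taxon Y,Taxon C),Taxon L),Taxon H).
Taxon H is sister to the clade containing all other ingroup taxa, so it is the earliest-diverging (most basal) ingroup lineage.

Taxon H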